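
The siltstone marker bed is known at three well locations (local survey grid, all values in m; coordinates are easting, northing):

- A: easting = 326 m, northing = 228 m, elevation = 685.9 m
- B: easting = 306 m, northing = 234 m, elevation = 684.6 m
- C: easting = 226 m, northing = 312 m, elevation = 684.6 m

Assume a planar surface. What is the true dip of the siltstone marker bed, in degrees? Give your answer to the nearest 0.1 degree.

7.7°

Two edge vectors: A→B = (-20, 6, -1.3), A→C = (-100, 84, -1.3).
Normal n = (A→B) × (A→C) = (101.4, 104, -1080).
So ∂z/∂easting = −n_x/n_z = 0.09389 and ∂z/∂northing = −n_y/n_z = 0.09630.
Gradient magnitude |∇z| = √(a² + b²) = √(0.00882 + 0.00927) = 0.13449.
True dip = arctan(0.13449) = 7.7°, dipping toward SW (azimuth ≈ 224°).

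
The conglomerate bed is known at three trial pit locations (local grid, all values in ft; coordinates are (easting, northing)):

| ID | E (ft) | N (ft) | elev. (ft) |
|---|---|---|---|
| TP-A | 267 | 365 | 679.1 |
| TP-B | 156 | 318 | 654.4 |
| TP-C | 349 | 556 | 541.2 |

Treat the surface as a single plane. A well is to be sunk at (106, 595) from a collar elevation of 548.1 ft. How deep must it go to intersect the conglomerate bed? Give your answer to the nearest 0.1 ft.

202.7 ft

Let the plane be z = a·E + b·N + c.
TP-B−TP-A: −111a − 47b = −24.7;  TP-C−TP-A: 82a + 191b = −137.9.
Solving gives a = 0.64559, b = −0.99915.
Then c = 679.1 − a·267 − b·365 = 871.42.
At (106, 595): z_contact = 68.43 − 594.50 + 871.42 = 345.36 ft.
Depth below ground = 548.1 − 345.36 = 202.7 ft.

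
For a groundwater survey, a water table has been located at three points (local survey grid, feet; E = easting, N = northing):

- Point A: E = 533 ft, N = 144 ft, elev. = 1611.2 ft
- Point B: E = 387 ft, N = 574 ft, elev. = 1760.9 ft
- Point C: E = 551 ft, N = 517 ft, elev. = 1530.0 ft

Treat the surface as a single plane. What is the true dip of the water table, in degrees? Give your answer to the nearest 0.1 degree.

Two edge vectors: Point A→Point B = (-146, 430, 149.7), Point A→Point C = (18, 373, -81.2).
Normal n = (Point A→Point B) × (Point A→Point C) = (-90754.1, -9160.6, -62198).
So ∂z/∂E = −n_x/n_z = −1.45912 and ∂z/∂N = −n_y/n_z = −0.14728.
Gradient magnitude |∇z| = √(a² + b²) = √(2.12902 + 0.02169) = 1.46653.
True dip = arctan(1.46653) = 55.7°, dipping toward E (azimuth ≈ 084°).

55.7°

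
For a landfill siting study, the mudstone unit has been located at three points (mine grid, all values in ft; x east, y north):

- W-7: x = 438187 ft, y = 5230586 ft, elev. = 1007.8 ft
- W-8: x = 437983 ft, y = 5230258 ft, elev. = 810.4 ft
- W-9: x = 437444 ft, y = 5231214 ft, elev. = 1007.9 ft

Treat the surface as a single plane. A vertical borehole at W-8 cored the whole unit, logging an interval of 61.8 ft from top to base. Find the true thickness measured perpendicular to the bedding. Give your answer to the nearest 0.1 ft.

Let the plane be z = a·x + b·y + c.
W-8−W-7: −204a − 328b = −197.4;  W-9−W-7: −743a + 628b = 0.1.
Solving gives a = 0.33332, b = 0.39452.
|∇z| = √(a²+b²) = 0.51648, so dip δ = arctan(0.51648) = 27.32°.
True thickness = vertical thickness × cos δ = 61.8 × cos 27.32° = 54.9 ft.

54.9 ft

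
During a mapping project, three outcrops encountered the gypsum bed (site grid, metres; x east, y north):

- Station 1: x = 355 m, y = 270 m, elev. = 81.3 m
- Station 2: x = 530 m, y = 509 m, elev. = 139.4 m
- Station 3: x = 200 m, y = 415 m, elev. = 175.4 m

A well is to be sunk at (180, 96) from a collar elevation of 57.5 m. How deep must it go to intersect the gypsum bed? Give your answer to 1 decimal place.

Let the plane be z = a·x + b·y + c.
Station 2−Station 1: 175a + 239b = 58.1;  Station 3−Station 1: −155a + 145b = 94.1.
Solving gives a = −0.22533, b = 0.40809.
Then c = 81.3 − a·355 − b·270 = 51.11.
At (180, 96): z_contact = −40.56 + 39.18 + 51.11 = 49.73 m.
Depth below ground = 57.5 − 49.73 = 7.8 m.

7.8 m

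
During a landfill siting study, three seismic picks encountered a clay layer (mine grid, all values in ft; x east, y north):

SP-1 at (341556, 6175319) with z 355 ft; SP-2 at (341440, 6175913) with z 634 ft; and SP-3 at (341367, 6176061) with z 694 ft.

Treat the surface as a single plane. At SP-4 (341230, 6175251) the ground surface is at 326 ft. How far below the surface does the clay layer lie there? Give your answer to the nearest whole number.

76 ft

Let the plane be z = a·x + b·y + c.
SP-2−SP-1: −116a + 594b = 279;  SP-3−SP-1: −189a + 742b = 339.
Solving gives a = 0.21577460, b = 0.51183477.
Then c = 355 − a·341556 − b·6175319 = −3234087.10.
At (341230, 6175251): z_contact = 73628.8 + 3160708.2 − 3234087.10 = 249.9 ft.
Depth below ground = 326 − 249.9 = 76 ft.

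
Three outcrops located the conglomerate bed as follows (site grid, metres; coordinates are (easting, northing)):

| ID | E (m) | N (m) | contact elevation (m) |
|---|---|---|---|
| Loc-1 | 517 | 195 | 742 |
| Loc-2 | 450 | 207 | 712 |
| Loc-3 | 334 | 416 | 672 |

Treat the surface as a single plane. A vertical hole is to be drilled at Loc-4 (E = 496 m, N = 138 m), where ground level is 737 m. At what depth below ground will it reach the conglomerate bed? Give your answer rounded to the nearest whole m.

8 m

Let the plane be z = a·E + b·N + c.
Loc-2−Loc-1: −67a + 12b = −30;  Loc-3−Loc-1: −183a + 221b = −70.
Solving gives a = 0.45912, b = 0.06344.
Then c = 742 − a·517 − b·195 = 492.26.
At (496, 138): z_contact = 227.7 + 8.8 + 492.26 = 728.7 m.
Depth below ground = 737 − 728.7 = 8 m.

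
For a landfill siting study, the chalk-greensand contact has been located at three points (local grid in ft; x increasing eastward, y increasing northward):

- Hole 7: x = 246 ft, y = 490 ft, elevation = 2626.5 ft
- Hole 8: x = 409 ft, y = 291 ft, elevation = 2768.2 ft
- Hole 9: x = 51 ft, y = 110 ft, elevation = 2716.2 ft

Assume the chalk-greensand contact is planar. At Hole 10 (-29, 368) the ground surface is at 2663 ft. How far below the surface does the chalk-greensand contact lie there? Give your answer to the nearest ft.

84 ft

Let the plane be z = a·x + b·y + c.
Hole 8−Hole 7: 163a − 199b = 141.7;  Hole 9−Hole 7: −195a − 380b = 89.7.
Solving gives a = 0.35730, b = −0.41940.
Then c = 2626.5 − a·246 − b·490 = 2744.11.
At (-29, 368): z_contact = −10.4 − 154.3 + 2744.11 = 2579.4 ft.
Depth below ground = 2663 − 2579.4 = 84 ft.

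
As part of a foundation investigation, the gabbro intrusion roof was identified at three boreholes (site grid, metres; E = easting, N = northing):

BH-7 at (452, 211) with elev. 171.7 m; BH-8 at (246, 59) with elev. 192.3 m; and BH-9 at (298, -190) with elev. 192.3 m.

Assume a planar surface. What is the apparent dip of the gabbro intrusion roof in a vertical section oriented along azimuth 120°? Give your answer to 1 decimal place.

Two edge vectors: BH-7→BH-8 = (-206, -152, 20.6), BH-7→BH-9 = (-154, -401, 20.6).
Normal n = (BH-7→BH-8) × (BH-7→BH-9) = (5129.4, 1071.2, 59198).
So ∂z/∂E = −n_x/n_z = −0.08665 and ∂z/∂N = −n_y/n_z = −0.01810.
Unit vector along 120° is (sin 120°, cos 120°) = (0.8660, -0.5000).
Slope in that direction = a·(0.8660) + b·(-0.5000) = −0.06599.
Apparent dip = arctan|0.06599| = 3.8° (true dip is 5.1°, so apparent ≤ true as expected).

3.8°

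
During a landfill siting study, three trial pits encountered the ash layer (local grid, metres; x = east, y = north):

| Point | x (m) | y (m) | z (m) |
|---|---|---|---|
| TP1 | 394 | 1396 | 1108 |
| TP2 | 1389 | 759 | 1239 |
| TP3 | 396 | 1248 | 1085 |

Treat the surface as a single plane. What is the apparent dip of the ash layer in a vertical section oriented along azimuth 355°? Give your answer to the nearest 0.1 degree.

7.8°

Two edge vectors: TP1→TP2 = (995, -637, 131), TP1→TP3 = (2, -148, -23).
Normal n = (TP1→TP2) × (TP1→TP3) = (34039, 23147, -145986).
So ∂z/∂x = −n_x/n_z = 0.23317 and ∂z/∂y = −n_y/n_z = 0.15856.
Unit vector along 355° is (sin 355°, cos 355°) = (-0.0872, 0.9962).
Slope in that direction = a·(-0.0872) + b·(0.9962) = 0.13763.
Apparent dip = arctan|0.13763| = 7.8° (true dip is 15.7°, so apparent ≤ true as expected).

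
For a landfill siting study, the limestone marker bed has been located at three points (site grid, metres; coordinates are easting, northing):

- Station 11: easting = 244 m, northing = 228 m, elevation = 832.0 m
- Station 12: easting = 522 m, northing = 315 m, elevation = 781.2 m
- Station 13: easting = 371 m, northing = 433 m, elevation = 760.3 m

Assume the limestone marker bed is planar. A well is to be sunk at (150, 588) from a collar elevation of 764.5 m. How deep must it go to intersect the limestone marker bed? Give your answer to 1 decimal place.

29.6 m

Two edge vectors: Station 11→Station 12 = (278, 87, -50.8), Station 11→Station 13 = (127, 205, -71.7).
Normal n = (Station 11→Station 12) × (Station 11→Station 13) = (4176.1, 13481, 45941).
So ∂z/∂easting = −n_x/n_z = −0.09090 and ∂z/∂northing = −n_y/n_z = −0.29344.
Intercept c from Station 11: 832 + 22.18 + 66.90 = 921.08.
At (150, 588): z_contact = −13.64 − 172.54 + 921.08 = 734.91 m.
Depth below ground = 764.5 − 734.91 = 29.6 m.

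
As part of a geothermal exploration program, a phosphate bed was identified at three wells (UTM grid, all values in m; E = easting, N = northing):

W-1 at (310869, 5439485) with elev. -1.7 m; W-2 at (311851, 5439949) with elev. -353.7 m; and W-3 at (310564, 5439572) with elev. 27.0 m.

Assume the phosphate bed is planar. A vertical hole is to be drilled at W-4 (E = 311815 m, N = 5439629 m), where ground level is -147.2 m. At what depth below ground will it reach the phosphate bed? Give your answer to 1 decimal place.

87.9 m

Two edge vectors: W-1→W-2 = (982, 464, -352), W-1→W-3 = (-305, 87, 28.7).
Normal n = (W-1→W-2) × (W-1→W-3) = (43940.8, 79176.6, 226954).
So ∂z/∂E = −n_x/n_z = −0.193611040 and ∂z/∂N = −n_y/n_z = −0.348866290.
Intercept c from W-1: -1.7 + 60187.67 + 1897652.95 = 1957838.92.
At (311815, 5439629): z_contact = −60370.83 − 1897703.19 + 1957838.92 = -235.09 m.
Depth below ground = -147.2 − (-235.09) = 87.9 m.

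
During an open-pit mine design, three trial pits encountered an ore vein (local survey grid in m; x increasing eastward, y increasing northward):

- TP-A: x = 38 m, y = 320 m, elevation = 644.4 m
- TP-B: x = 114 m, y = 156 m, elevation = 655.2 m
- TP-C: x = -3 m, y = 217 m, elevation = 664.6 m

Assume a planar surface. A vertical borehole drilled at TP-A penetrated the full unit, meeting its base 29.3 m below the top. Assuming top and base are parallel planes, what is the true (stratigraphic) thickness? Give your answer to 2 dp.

Two edge vectors: TP-A→TP-B = (76, -164, 10.8), TP-A→TP-C = (-41, -103, 20.2).
Normal n = (TP-A→TP-B) × (TP-A→TP-C) = (-2200.4, -1978, -14552).
So ∂z/∂x = −n_x/n_z = −0.15121 and ∂z/∂y = −n_y/n_z = −0.13593.
|∇z| = √(a²+b²) = 0.20332, so dip δ = arctan(0.20332) = 11.49°.
True thickness = vertical thickness × cos δ = 29.3 × cos 11.49° = 28.71 m.

28.71 m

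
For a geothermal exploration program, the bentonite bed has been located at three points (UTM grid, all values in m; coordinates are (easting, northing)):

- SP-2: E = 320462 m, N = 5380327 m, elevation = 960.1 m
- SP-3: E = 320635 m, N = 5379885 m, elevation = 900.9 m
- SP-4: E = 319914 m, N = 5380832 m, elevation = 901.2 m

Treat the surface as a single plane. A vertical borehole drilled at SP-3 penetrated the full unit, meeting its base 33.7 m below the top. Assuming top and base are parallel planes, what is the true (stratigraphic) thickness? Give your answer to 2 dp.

30.68 m

Let the plane be z = a·E + b·N + c.
SP-3−SP-2: 173a − 442b = −59.2;  SP-4−SP-2: −548a + 505b = −58.9.
Solving gives a = 0.36118, b = 0.27531.
|∇z| = √(a²+b²) = 0.45414, so dip δ = arctan(0.45414) = 24.42°.
True thickness = vertical thickness × cos δ = 33.7 × cos 24.42° = 30.68 m.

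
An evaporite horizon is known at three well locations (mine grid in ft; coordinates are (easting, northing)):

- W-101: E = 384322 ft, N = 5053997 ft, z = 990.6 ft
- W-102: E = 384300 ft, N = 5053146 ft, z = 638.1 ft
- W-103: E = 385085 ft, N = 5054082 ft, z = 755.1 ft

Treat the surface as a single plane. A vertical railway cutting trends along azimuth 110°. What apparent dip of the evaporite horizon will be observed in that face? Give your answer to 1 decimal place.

Two edge vectors: W-101→W-102 = (-22, -851, -352.5), W-101→W-103 = (763, 85, -235.5).
Normal n = (W-101→W-102) × (W-101→W-103) = (230373, -274138.5, 647443).
So ∂z/∂E = −n_x/n_z = −0.35582 and ∂z/∂N = −n_y/n_z = 0.42342.
Unit vector along 110° is (sin 110°, cos 110°) = (0.9397, -0.3420).
Slope in that direction = a·(0.9397) + b·(-0.3420) = −0.47918.
Apparent dip = arctan|0.47918| = 25.6° (true dip is 28.9°, so apparent ≤ true as expected).

25.6°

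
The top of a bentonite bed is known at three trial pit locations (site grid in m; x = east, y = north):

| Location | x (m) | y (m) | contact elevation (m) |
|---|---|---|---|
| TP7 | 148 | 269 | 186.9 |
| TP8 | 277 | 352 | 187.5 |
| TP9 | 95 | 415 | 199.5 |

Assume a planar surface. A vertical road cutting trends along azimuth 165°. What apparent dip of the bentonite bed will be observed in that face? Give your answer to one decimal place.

Two edge vectors: TP7→TP8 = (129, 83, 0.6), TP7→TP9 = (-53, 146, 12.6).
Normal n = (TP7→TP8) × (TP7→TP9) = (958.2, -1657.2, 23233).
So ∂z/∂x = −n_x/n_z = −0.04124 and ∂z/∂y = −n_y/n_z = 0.07133.
Unit vector along 165° is (sin 165°, cos 165°) = (0.2588, -0.9659).
Slope in that direction = a·(0.2588) + b·(-0.9659) = −0.07957.
Apparent dip = arctan|0.07957| = 4.5° (true dip is 4.7°, so apparent ≤ true as expected).

4.5°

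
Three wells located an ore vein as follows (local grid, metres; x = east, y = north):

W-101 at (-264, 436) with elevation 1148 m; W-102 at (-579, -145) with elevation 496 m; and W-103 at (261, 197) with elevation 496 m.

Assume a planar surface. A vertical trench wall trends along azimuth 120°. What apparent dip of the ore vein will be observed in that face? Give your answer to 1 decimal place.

50.8°

Two edge vectors: W-101→W-102 = (-315, -581, -652), W-101→W-103 = (525, -239, -652).
Normal n = (W-101→W-102) × (W-101→W-103) = (222984, -547680, 380310).
So ∂z/∂x = −n_x/n_z = −0.58632 and ∂z/∂y = −n_y/n_z = 1.44009.
Unit vector along 120° is (sin 120°, cos 120°) = (0.8660, -0.5000).
Slope in that direction = a·(0.8660) + b·(-0.5000) = −1.22781.
Apparent dip = arctan|1.22781| = 50.8° (true dip is 57.3°, so apparent ≤ true as expected).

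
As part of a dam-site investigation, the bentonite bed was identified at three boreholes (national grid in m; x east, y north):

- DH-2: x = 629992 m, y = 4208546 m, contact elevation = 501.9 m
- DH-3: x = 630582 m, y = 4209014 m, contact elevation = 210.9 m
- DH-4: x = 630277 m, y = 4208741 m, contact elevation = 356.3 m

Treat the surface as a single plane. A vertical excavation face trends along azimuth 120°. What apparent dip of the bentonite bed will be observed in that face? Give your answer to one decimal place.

Two edge vectors: DH-2→DH-3 = (590, 468, -291), DH-2→DH-4 = (285, 195, -145.6).
Normal n = (DH-2→DH-3) × (DH-2→DH-4) = (-11395.8, 2969, -18330).
So ∂z/∂x = −n_x/n_z = −0.62170 and ∂z/∂y = −n_y/n_z = 0.16197.
Unit vector along 120° is (sin 120°, cos 120°) = (0.8660, -0.5000).
Slope in that direction = a·(0.8660) + b·(-0.5000) = −0.61940.
Apparent dip = arctan|0.61940| = 31.8° (true dip is 32.7°, so apparent ≤ true as expected).

31.8°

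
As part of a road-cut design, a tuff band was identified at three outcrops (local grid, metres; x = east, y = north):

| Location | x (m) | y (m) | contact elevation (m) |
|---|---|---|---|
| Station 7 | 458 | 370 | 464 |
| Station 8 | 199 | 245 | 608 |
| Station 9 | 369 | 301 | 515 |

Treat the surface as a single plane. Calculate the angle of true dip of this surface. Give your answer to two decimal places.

27.97°

Let the plane be z = a·x + b·y + c.
Station 8−Station 7: −259a − 125b = 144;  Station 9−Station 7: −89a − 69b = 51.
Solving gives a = −0.52787, b = −0.05826.
Gradient magnitude |∇z| = √(a² + b²) = √(0.27865 + 0.00339) = 0.53107.
True dip = arctan(0.53107) = 27.97°, dipping toward E (azimuth ≈ 084°).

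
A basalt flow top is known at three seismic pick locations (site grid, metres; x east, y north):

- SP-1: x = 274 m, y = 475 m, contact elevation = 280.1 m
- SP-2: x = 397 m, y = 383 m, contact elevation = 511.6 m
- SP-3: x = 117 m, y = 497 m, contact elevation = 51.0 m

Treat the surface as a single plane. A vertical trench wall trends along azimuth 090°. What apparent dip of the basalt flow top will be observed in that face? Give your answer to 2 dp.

53.71°

Let the plane be z = a·x + b·y + c.
SP-2−SP-1: 123a − 92b = 231.5;  SP-3−SP-1: −157a + 22b = −229.1.
Solving gives a = 1.36175, b = −0.69571.
Unit vector along 090° is (sin 90°, cos 90°) = (1.0000, 0.0000).
Slope in that direction = a·(1.0000) + b·(0.0000) = 1.36175.
Apparent dip = arctan|1.36175| = 53.71° (true dip is 56.8°, so apparent ≤ true as expected).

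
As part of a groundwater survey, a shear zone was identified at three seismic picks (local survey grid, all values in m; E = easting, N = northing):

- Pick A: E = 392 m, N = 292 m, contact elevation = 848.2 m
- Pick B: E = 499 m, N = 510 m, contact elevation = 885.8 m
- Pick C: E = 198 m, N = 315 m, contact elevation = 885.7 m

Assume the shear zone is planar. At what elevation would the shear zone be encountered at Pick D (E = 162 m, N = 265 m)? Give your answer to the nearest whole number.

879 m

Two edge vectors: Pick A→Pick B = (107, 218, 37.6), Pick A→Pick C = (-194, 23, 37.5).
Normal n = (Pick A→Pick B) × (Pick A→Pick C) = (7310.2, -11306.9, 44753).
So ∂z/∂E = −n_x/n_z = −0.16335 and ∂z/∂N = −n_y/n_z = 0.25265.
Intercept c from Pick A: 848.2 + 64.03 − 73.77 = 838.46.
At (162, 265): z = −26.5 + 67.0 + 838.46 = 878.9 m.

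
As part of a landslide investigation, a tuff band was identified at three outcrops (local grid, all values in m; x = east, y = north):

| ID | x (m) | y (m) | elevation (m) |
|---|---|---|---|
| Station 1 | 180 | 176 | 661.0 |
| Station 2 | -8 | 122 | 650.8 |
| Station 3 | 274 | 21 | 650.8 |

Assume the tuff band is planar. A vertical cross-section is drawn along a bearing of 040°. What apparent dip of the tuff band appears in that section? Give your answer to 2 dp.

4.79°

Two edge vectors: Station 1→Station 2 = (-188, -54, -10.2), Station 1→Station 3 = (94, -155, -10.2).
Normal n = (Station 1→Station 2) × (Station 1→Station 3) = (-1030.2, -2876.4, 34216).
So ∂z/∂x = −n_x/n_z = 0.03011 and ∂z/∂y = −n_y/n_z = 0.08407.
Unit vector along 040° is (sin 40°, cos 40°) = (0.6428, 0.7660).
Slope in that direction = a·(0.6428) + b·(0.7660) = 0.08375.
Apparent dip = arctan|0.08375| = 4.79° (true dip is 5.1°, so apparent ≤ true as expected).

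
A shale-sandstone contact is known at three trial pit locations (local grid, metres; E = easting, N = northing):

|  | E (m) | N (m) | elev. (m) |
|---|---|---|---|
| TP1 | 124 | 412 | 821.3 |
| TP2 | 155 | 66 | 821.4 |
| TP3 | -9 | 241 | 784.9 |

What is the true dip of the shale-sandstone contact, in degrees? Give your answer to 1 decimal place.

13.9°

Two edge vectors: TP1→TP2 = (31, -346, 0.1), TP1→TP3 = (-133, -171, -36.4).
Normal n = (TP1→TP2) × (TP1→TP3) = (12611.5, 1115.1, -51319).
So ∂z/∂E = −n_x/n_z = 0.24575 and ∂z/∂N = −n_y/n_z = 0.02173.
Gradient magnitude |∇z| = √(a² + b²) = √(0.06039 + 0.00047) = 0.24671.
True dip = arctan(0.24671) = 13.9°, dipping toward W (azimuth ≈ 265°).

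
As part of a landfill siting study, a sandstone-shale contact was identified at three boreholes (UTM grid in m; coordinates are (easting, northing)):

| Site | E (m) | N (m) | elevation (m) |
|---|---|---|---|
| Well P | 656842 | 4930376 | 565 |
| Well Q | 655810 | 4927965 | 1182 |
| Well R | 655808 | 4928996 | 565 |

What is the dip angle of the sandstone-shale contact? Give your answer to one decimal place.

Let the plane be z = a·E + b·N + c.
Well Q−Well P: −1032a − 2411b = 617;  Well R−Well P: −1034a − 1380b = 0.
Solving gives a = 0.79664, b = −0.59690.
Gradient magnitude |∇z| = √(a² + b²) = √(0.63464 + 0.35629) = 0.99545.
True dip = arctan(0.99545) = 44.9°, dipping toward NW (azimuth ≈ 307°).

44.9°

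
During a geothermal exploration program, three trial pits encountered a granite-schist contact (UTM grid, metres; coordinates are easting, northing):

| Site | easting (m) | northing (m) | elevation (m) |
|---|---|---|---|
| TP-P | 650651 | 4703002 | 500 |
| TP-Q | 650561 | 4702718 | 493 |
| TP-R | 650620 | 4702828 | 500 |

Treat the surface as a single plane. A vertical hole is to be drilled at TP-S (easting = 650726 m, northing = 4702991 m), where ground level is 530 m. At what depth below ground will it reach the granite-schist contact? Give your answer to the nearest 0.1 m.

Two edge vectors: TP-P→TP-Q = (-90, -284, -7), TP-P→TP-R = (-31, -174, 0).
Normal n = (TP-P→TP-Q) × (TP-P→TP-R) = (-1218, 217, 6856).
So ∂z/∂easting = −n_x/n_z = 0.177654609 and ∂z/∂northing = −n_y/n_z = −0.031651109.
Intercept c from TP-P: 500 − 115591.15 + 148855.23 = 33764.08.
At (650726, 4702991): z_contact = 115604.47 − 148854.88 + 33764.08 = 513.67 m.
Depth below ground = 530 − 513.67 = 16.3 m.

16.3 m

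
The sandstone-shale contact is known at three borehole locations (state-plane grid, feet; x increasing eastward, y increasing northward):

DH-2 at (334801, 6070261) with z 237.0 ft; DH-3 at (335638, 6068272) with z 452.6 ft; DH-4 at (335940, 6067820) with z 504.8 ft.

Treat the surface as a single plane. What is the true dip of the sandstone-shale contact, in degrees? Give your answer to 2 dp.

Let the plane be z = a·x + b·y + c.
DH-3−DH-2: 837a − 1989b = 215.6;  DH-4−DH-2: 1139a − 2441b = 267.8.
Solving gives a = 0.02867, b = −0.09633.
Gradient magnitude |∇z| = √(a² + b²) = √(0.00082 + 0.00928) = 0.10051.
True dip = arctan(0.10051) = 5.74°, dipping toward NNW (azimuth ≈ 343°).

5.74°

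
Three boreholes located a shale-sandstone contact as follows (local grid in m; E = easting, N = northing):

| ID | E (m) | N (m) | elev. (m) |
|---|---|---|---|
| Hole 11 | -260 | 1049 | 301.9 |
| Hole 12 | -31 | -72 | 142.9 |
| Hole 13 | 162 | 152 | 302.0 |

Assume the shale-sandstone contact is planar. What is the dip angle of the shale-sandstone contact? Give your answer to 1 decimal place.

30.5°

Two edge vectors: Hole 11→Hole 12 = (229, -1121, -159), Hole 11→Hole 13 = (422, -897, 0.1).
Normal n = (Hole 11→Hole 12) × (Hole 11→Hole 13) = (-142735.1, -67120.9, 267649).
So ∂z/∂E = −n_x/n_z = 0.53329 and ∂z/∂N = −n_y/n_z = 0.25078.
Gradient magnitude |∇z| = √(a² + b²) = √(0.28440 + 0.06289) = 0.58931.
True dip = arctan(0.58931) = 30.5°, dipping toward WSW (azimuth ≈ 245°).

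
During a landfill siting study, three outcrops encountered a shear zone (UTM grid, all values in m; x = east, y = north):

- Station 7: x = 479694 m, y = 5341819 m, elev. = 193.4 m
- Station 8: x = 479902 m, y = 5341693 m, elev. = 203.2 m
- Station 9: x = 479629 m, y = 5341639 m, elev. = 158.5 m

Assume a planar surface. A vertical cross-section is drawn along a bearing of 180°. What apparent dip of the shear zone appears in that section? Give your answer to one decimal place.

Let the plane be z = a·x + b·y + c.
Station 8−Station 7: 208a − 126b = 9.8;  Station 9−Station 7: −65a − 180b = −34.9.
Solving gives a = 0.13503, b = 0.14513.
Unit vector along 180° is (sin 180°, cos 180°) = (0.0000, -1.0000).
Slope in that direction = a·(0.0000) + b·(-1.0000) = −0.14513.
Apparent dip = arctan|0.14513| = 8.3° (true dip is 11.2°, so apparent ≤ true as expected).

8.3°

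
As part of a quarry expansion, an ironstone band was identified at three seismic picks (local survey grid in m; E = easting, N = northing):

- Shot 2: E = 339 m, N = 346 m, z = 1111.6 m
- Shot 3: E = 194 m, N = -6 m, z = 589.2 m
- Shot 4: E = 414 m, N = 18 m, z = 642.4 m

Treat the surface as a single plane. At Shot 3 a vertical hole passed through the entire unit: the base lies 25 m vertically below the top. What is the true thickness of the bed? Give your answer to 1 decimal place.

Two edge vectors: Shot 2→Shot 3 = (-145, -352, -522.4), Shot 2→Shot 4 = (75, -328, -469.2).
Normal n = (Shot 2→Shot 3) × (Shot 2→Shot 4) = (-6188.8, -107214, 73960).
So ∂z/∂E = −n_x/n_z = 0.08368 and ∂z/∂N = −n_y/n_z = 1.44962.
|∇z| = √(a²+b²) = 1.45203, so dip δ = arctan(1.45203) = 55.45°.
True thickness = vertical thickness × cos δ = 25 × cos 55.45° = 14.2 m.

14.2 m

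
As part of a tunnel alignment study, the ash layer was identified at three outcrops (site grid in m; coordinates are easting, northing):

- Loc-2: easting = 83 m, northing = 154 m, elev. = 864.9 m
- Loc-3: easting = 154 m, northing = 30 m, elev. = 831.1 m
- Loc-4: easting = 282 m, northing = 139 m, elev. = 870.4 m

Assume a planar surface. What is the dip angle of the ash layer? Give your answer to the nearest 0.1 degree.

17.0°

Two edge vectors: Loc-2→Loc-3 = (71, -124, -33.8), Loc-2→Loc-4 = (199, -15, 5.5).
Normal n = (Loc-2→Loc-3) × (Loc-2→Loc-4) = (-1189, -7116.7, 23611).
So ∂z/∂easting = −n_x/n_z = 0.05036 and ∂z/∂northing = −n_y/n_z = 0.30141.
Gradient magnitude |∇z| = √(a² + b²) = √(0.00254 + 0.09085) = 0.30559.
True dip = arctan(0.30559) = 17.0°, dipping toward S (azimuth ≈ 189°).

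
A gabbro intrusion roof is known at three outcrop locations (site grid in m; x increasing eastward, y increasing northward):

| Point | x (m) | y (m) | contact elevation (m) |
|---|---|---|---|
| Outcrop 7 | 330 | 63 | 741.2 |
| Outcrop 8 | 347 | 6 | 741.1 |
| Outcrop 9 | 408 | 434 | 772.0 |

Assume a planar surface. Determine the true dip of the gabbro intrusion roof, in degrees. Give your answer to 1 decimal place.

9.5°

Two edge vectors: Outcrop 7→Outcrop 8 = (17, -57, -0.1), Outcrop 7→Outcrop 9 = (78, 371, 30.8).
Normal n = (Outcrop 7→Outcrop 8) × (Outcrop 7→Outcrop 9) = (-1718.5, -531.4, 10753).
So ∂z/∂x = −n_x/n_z = 0.15982 and ∂z/∂y = −n_y/n_z = 0.04942.
Gradient magnitude |∇z| = √(a² + b²) = √(0.02554 + 0.00244) = 0.16728.
True dip = arctan(0.16728) = 9.5°, dipping toward WSW (azimuth ≈ 253°).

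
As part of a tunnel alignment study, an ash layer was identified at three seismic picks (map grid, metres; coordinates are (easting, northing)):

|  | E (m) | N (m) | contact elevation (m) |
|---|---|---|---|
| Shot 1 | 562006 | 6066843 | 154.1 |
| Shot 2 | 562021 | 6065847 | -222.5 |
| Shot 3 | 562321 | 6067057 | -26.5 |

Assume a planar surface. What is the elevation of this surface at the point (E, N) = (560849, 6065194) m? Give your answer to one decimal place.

Two edge vectors: Shot 1→Shot 2 = (15, -996, -376.6), Shot 1→Shot 3 = (315, 214, -180.6).
Normal n = (Shot 1→Shot 2) × (Shot 1→Shot 3) = (260470, -115920, 316950).
So ∂z/∂E = −n_x/n_z = −0.821801546 and ∂z/∂N = −n_y/n_z = 0.365735920.
Intercept c from Shot 1: 154.1 + 461857.40 − 2218862.41 = −1756850.91.
At (560849, 6065194): z = −460906.6 + 2218259.3 − 1756850.91 = 501.8 m.

501.8 m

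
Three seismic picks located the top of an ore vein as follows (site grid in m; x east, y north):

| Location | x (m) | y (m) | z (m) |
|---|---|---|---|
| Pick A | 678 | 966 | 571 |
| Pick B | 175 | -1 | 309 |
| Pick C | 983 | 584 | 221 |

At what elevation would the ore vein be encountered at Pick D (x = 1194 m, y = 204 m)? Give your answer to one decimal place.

Let the plane be z = a·x + b·y + c.
Pick B−Pick A: −503a − 967b = −262;  Pick C−Pick A: 305a − 382b = −350.
Solving gives a = −0.489377, b = 0.525498.
Then c = 571 − a·678 − b·966 = 395.17.
At (1194, 204): z = −584.3 + 107.2 + 395.17 = -81.9 m.

-81.9 m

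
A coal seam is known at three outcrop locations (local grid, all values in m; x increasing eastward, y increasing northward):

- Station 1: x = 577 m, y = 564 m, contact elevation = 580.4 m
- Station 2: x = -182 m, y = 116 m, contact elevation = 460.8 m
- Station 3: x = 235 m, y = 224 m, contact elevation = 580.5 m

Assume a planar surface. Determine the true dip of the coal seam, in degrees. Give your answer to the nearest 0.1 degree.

Two edge vectors: Station 1→Station 2 = (-759, -448, -119.6), Station 1→Station 3 = (-342, -340, 0.1).
Normal n = (Station 1→Station 2) × (Station 1→Station 3) = (-40708.8, 40979.1, 104844).
So ∂z/∂x = −n_x/n_z = 0.38828 and ∂z/∂y = −n_y/n_z = −0.39086.
Gradient magnitude |∇z| = √(a² + b²) = √(0.15076 + 0.15277) = 0.55094.
True dip = arctan(0.55094) = 28.9°, dipping toward NW (azimuth ≈ 315°).

28.9°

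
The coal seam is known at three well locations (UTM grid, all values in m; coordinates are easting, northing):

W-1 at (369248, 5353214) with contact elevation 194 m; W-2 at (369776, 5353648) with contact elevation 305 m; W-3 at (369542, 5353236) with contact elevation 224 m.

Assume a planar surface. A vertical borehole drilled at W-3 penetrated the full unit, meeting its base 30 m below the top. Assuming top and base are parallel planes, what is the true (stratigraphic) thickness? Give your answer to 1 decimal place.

Let the plane be z = a·easting + b·northing + c.
W-2−W-1: 528a + 434b = 111;  W-3−W-1: 294a + 22b = 30.
Solving gives a = 0.09121, b = 0.14480.
|∇z| = √(a²+b²) = 0.17113, so dip δ = arctan(0.17113) = 9.71°.
True thickness = vertical thickness × cos δ = 30 × cos 9.71° = 29.6 m.

29.6 m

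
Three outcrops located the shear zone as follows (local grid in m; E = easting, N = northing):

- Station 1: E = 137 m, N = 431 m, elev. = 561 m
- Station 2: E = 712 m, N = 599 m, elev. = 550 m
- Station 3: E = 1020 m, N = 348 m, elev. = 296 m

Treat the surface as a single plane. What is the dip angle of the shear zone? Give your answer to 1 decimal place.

Let the plane be z = a·E + b·N + c.
Station 2−Station 1: 575a + 168b = −11;  Station 3−Station 1: 883a − 83b = −265.
Solving gives a = −0.23172, b = 0.72761.
Gradient magnitude |∇z| = √(a² + b²) = √(0.05369 + 0.52942) = 0.76362.
True dip = arctan(0.76362) = 37.4°, dipping toward SSE (azimuth ≈ 162°).

37.4°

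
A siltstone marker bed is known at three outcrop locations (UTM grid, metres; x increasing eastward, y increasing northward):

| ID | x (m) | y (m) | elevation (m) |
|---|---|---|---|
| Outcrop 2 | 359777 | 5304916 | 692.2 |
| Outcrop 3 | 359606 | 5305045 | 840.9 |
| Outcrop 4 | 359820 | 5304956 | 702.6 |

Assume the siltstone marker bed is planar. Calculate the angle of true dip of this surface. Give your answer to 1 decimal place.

Let the plane be z = a·x + b·y + c.
Outcrop 3−Outcrop 2: −171a + 129b = 148.7;  Outcrop 4−Outcrop 2: 43a + 40b = 10.4.
Solving gives a = −0.37187, b = 0.65976.
Gradient magnitude |∇z| = √(a² + b²) = √(0.13829 + 0.43529) = 0.75735.
True dip = arctan(0.75735) = 37.1°, dipping toward SSE (azimuth ≈ 151°).

37.1°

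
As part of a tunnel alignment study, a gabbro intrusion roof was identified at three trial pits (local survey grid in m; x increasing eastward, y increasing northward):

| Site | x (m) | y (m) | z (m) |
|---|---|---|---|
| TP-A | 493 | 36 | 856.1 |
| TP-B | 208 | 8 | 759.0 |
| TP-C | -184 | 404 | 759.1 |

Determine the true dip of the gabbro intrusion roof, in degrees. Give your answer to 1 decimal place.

Two edge vectors: TP-A→TP-B = (-285, -28, -97.1), TP-A→TP-C = (-677, 368, -97).
Normal n = (TP-A→TP-B) × (TP-A→TP-C) = (38448.8, 38091.7, -123836).
So ∂z/∂x = −n_x/n_z = 0.31048 and ∂z/∂y = −n_y/n_z = 0.30760.
Gradient magnitude |∇z| = √(a² + b²) = √(0.09640 + 0.09462) = 0.43705.
True dip = arctan(0.43705) = 23.6°, dipping toward SW (azimuth ≈ 225°).

23.6°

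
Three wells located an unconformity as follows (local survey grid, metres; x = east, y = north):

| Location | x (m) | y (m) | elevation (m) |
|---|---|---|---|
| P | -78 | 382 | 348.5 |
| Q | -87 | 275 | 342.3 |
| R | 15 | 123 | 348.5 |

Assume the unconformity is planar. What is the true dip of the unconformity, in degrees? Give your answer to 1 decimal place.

Let the plane be z = a·x + b·y + c.
Q−P: −9a − 107b = −6.2;  R−P: 93a − 259b = 0.
Solving gives a = 0.13074, b = 0.04695.
Gradient magnitude |∇z| = √(a² + b²) = √(0.01709 + 0.00220) = 0.13892.
True dip = arctan(0.13892) = 7.9°, dipping toward WSW (azimuth ≈ 250°).

7.9°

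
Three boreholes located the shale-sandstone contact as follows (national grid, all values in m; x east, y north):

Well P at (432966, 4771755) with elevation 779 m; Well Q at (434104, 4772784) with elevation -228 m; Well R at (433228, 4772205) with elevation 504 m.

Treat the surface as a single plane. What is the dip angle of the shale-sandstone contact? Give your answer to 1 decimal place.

36.1°

Let the plane be z = a·x + b·y + c.
Well Q−Well P: 1138a + 1029b = −1007;  Well R−Well P: 262a + 450b = −275.
Solving gives a = −0.70175, b = −0.20254.
Gradient magnitude |∇z| = √(a² + b²) = √(0.49245 + 0.04102) = 0.73039.
True dip = arctan(0.73039) = 36.1°, dipping toward ENE (azimuth ≈ 074°).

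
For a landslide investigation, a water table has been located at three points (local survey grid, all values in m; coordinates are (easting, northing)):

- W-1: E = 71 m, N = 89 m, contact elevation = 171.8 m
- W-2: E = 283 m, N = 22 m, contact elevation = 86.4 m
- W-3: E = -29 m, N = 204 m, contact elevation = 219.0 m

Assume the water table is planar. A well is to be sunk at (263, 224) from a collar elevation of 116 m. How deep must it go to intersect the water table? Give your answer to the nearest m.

5 m

Two edge vectors: W-1→W-2 = (212, -67, -85.4), W-1→W-3 = (-100, 115, 47.2).
Normal n = (W-1→W-2) × (W-1→W-3) = (6658.6, -1466.4, 17680).
So ∂z/∂E = −n_x/n_z = −0.37662 and ∂z/∂N = −n_y/n_z = 0.08294.
Intercept c from W-1: 171.8 + 26.74 − 7.38 = 191.16.
At (263, 224): z_contact = −99.1 + 18.6 + 191.16 = 110.7 m.
Depth below ground = 116 − 110.7 = 5 m.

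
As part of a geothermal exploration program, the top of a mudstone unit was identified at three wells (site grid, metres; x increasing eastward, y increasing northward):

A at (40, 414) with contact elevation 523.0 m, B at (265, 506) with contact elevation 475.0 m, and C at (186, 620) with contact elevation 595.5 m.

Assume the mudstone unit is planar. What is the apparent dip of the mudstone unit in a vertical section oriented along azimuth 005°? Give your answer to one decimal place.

Let the plane be z = a·x + b·y + c.
B−A: 225a + 92b = −48;  C−A: 146a + 206b = 72.5.
Solving gives a = −0.50301, b = 0.70844.
Unit vector along 005° is (sin 5°, cos 5°) = (0.0872, 0.9962).
Slope in that direction = a·(0.0872) + b·(0.9962) = 0.66191.
Apparent dip = arctan|0.66191| = 33.5° (true dip is 41.0°, so apparent ≤ true as expected).

33.5°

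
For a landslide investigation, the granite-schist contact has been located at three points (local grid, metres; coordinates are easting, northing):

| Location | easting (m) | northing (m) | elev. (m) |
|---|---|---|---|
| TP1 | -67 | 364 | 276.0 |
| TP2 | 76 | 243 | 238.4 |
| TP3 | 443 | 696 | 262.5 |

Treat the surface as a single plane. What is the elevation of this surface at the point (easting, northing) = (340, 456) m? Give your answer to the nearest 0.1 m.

Let the plane be z = a·easting + b·northing + c.
TP2−TP1: 143a − 121b = −37.6;  TP3−TP1: 510a + 332b = −13.5.
Solving gives a = −0.12929, b = 0.15795.
Then c = 276 − a·-67 − b·364 = 209.85.
At (340, 456): z = −44.0 + 72.0 + 209.85 = 237.9 m.

237.9 m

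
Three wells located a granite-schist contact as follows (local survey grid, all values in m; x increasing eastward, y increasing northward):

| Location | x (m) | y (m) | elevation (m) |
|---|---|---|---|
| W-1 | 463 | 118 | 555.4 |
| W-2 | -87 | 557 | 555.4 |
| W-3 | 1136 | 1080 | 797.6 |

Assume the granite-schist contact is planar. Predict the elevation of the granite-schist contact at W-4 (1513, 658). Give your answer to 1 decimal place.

Let the plane be z = a·x + b·y + c.
W-2−W-1: −550a + 439b = 0;  W-3−W-1: 673a + 962b = 242.2.
Solving gives a = 0.128951, b = 0.161555.
Then c = 555.4 − a·463 − b·118 = 476.63.
At (1513, 658): z = 195.1 + 106.3 + 476.63 = 778.0 m.

778.0 m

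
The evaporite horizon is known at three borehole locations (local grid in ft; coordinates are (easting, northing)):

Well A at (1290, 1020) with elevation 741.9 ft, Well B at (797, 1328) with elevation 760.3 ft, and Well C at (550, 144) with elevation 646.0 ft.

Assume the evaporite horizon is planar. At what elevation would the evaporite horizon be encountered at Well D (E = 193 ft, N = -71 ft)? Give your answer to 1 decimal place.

618.9 ft

Let the plane be z = a·E + b·N + c.
Well B−Well A: −493a + 308b = 18.4;  Well C−Well A: −740a − 876b = −95.9.
Solving gives a = 0.020338, b = 0.092294.
Then c = 741.9 − a·1290 − b·1020 = 621.52.
At (193, -71): z = 3.9 − 6.6 + 621.52 = 618.9 ft.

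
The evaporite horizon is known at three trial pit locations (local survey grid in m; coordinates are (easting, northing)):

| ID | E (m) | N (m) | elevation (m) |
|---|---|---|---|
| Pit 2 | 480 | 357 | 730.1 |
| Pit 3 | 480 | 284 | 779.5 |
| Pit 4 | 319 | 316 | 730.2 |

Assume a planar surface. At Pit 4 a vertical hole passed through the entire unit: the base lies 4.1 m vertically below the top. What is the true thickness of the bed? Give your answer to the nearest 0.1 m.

3.4 m

Let the plane be z = a·E + b·N + c.
Pit 3−Pit 2: 0a − 73b = 49.4;  Pit 4−Pit 2: −161a − 41b = 0.1.
Solving gives a = 0.17171, b = −0.67671.
|∇z| = √(a²+b²) = 0.69816, so dip δ = arctan(0.69816) = 34.92°.
True thickness = vertical thickness × cos δ = 4.1 × cos 34.92° = 3.4 m.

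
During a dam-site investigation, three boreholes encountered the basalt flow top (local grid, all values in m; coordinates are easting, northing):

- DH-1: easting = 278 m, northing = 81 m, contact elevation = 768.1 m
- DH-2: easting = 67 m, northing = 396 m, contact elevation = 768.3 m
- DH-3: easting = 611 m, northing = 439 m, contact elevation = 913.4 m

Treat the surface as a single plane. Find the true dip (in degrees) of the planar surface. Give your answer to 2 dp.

Two edge vectors: DH-1→DH-2 = (-211, 315, 0.2), DH-1→DH-3 = (333, 358, 145.3).
Normal n = (DH-1→DH-2) × (DH-1→DH-3) = (45697.9, 30724.9, -180433).
So ∂z/∂easting = −n_x/n_z = 0.25327 and ∂z/∂northing = −n_y/n_z = 0.17028.
Gradient magnitude |∇z| = √(a² + b²) = √(0.06414 + 0.02900) = 0.30519.
True dip = arctan(0.30519) = 16.97°, dipping toward SW (azimuth ≈ 236°).

16.97°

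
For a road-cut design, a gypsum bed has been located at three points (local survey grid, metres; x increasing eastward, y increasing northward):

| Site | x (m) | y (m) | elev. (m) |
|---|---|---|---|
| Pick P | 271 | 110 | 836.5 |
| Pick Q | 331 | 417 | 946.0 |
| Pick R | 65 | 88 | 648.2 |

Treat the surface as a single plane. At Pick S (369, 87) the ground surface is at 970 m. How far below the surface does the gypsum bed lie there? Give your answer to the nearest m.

Two edge vectors: Pick P→Pick Q = (60, 307, 109.5), Pick P→Pick R = (-206, -22, -188.3).
Normal n = (Pick P→Pick Q) × (Pick P→Pick R) = (-55399.1, -11259, 61922).
So ∂z/∂x = −n_x/n_z = 0.89466 and ∂z/∂y = −n_y/n_z = 0.18183.
Intercept c from Pick P: 836.5 − 242.45 − 20.00 = 574.05.
At (369, 87): z_contact = 330.1 + 15.8 + 574.05 = 920.0 m.
Depth below ground = 970 − 920.0 = 50 m.

50 m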